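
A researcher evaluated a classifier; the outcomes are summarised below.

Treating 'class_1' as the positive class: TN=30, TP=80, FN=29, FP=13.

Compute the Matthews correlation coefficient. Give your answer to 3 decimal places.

0.399

MCC = (TP·TN − FP·FN) / √((TP+FP)(TP+FN)(TN+FP)(TN+FN))
Numerator = 80·30 − 13·29 = 2023
Denominator = √(93·109·43·59) = √25717569 = 5071.2493
MCC = 2023 / 5071.2493 = 0.399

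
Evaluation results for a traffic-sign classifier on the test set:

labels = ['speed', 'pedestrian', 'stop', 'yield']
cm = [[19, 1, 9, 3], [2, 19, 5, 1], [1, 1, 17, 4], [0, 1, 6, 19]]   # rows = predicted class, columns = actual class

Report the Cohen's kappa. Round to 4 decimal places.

0.5833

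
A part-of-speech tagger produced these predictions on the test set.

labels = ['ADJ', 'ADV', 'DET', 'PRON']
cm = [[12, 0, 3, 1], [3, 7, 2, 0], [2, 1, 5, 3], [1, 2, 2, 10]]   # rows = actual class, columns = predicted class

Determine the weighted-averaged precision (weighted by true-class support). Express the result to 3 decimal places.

Per-class precision (TP/(TP+FP)):
  ADJ: TP=12, FP=3+2+1=6 → 12/18 = 0.6667
  ADV: TP=7, FP=0+1+2=3 → 7/10 = 0.7000
  DET: TP=5, FP=3+2+2=7 → 5/12 = 0.4167
  PRON: TP=10, FP=1+0+3=4 → 10/14 = 0.7143
Weighted-precision = Σ (supportᵢ/N)·precisionᵢ with N=54: (16/54)·0.6667 + (12/54)·0.7000 + (11/54)·0.4167 + (15/54)·0.7143 = 0.636

0.636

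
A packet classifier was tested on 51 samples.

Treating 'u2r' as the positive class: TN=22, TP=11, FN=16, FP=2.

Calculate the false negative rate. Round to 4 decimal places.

0.5926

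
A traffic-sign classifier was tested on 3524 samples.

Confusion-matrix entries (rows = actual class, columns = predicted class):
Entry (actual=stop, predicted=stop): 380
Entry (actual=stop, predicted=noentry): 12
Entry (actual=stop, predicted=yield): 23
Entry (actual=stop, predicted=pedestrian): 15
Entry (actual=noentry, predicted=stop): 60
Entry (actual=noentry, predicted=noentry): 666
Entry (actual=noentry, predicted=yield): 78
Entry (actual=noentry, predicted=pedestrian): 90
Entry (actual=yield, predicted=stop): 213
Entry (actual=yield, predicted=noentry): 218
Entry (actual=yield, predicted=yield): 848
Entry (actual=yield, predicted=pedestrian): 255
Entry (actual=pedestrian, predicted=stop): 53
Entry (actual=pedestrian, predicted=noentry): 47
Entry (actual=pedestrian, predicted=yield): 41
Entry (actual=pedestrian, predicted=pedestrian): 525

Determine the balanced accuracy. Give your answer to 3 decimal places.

Balanced accuracy = mean of per-class recall.
  stop: recall = 380/430 = 0.8837
  noentry: recall = 666/894 = 0.7450
  yield: recall = 848/1534 = 0.5528
  pedestrian: recall = 525/666 = 0.7883
Mean = (0.8837 + 0.7450 + 0.5528 + 0.7883) / 4 = 0.742

0.742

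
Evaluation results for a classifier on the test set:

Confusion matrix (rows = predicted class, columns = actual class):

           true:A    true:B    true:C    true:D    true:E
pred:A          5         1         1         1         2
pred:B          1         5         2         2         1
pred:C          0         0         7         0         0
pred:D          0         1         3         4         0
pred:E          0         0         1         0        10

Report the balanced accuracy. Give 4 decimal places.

0.6777

Balanced accuracy = mean of per-class recall.
  A: recall = 5/6 = 0.83333
  B: recall = 5/7 = 0.71429
  C: recall = 7/14 = 0.50000
  D: recall = 4/7 = 0.57143
  E: recall = 10/13 = 0.76923
Mean = (0.83333 + 0.71429 + 0.50000 + 0.57143 + 0.76923) / 5 = 0.6777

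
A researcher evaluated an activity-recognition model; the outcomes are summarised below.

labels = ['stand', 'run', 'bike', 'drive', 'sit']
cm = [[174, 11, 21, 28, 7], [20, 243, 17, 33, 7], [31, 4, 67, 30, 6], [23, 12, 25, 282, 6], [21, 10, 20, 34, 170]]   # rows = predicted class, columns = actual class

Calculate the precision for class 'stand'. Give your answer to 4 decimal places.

0.7220

One-vs-rest for 'stand': TP = diagonal; FP = other classes predicted 'stand'; FN = 'stand' predicted as other.
precision = TP/(TP+FP).
stand: TP=174, FP=11+21+28+7=67 → 174/241 = 0.72199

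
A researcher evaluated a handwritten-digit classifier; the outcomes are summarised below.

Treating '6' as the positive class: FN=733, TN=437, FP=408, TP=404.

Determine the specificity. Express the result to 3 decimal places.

Specificity = TN/(TN+FP) = 437/(437+408) = 0.517

0.517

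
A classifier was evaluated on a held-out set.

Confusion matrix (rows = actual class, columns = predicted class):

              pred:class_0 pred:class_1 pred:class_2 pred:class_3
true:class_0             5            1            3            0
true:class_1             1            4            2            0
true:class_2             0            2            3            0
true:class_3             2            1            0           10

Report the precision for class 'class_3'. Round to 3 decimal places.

1.000

One-vs-rest for 'class_3': TP = diagonal; FP = other classes predicted 'class_3'; FN = 'class_3' predicted as other.
precision = TP/(TP+FP).
class_3: TP=10, FP=0+0+0=0 → 10/10 = 1.0000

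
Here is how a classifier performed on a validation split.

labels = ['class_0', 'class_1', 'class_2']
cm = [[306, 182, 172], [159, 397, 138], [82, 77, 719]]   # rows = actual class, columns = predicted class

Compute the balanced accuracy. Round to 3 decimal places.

Balanced accuracy = mean of per-class recall.
  class_0: recall = 306/660 = 0.4636
  class_1: recall = 397/694 = 0.5720
  class_2: recall = 719/878 = 0.8189
Mean = (0.4636 + 0.5720 + 0.8189) / 3 = 0.618

0.618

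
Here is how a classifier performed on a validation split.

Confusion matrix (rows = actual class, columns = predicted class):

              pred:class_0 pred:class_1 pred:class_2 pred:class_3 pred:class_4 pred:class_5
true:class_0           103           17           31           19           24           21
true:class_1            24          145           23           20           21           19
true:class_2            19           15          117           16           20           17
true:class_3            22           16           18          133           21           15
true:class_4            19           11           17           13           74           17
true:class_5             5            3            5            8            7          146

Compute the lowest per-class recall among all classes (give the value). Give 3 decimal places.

Per-class recall (TP/(TP+FN)):
  class_0: TP=103, FN=17+31+19+24+21=112 → 103/215 = 0.4791
  class_1: TP=145, FN=24+23+20+21+19=107 → 145/252 = 0.5754
  class_2: TP=117, FN=19+15+16+20+17=87 → 117/204 = 0.5735
  class_3: TP=133, FN=22+16+18+21+15=92 → 133/225 = 0.5911
  class_4: TP=74, FN=19+11+17+13+17=77 → 74/151 = 0.4901
  class_5: TP=146, FN=5+3+5+8+7=28 → 146/174 = 0.8391
Lowest is class 'class_0' with recall = 0.479.

0.479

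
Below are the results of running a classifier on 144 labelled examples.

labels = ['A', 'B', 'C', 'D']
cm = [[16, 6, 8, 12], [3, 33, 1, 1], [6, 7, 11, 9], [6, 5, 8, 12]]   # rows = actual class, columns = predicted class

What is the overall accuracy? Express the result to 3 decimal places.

Accuracy = trace / total = (16+33+11+12=72) / 144 = 72/144 = 0.500

0.500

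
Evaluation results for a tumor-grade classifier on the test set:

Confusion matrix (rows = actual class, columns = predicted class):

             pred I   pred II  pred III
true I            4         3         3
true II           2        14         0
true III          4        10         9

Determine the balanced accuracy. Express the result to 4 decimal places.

Balanced accuracy = mean of per-class recall.
  I: recall = 4/10 = 0.40000
  II: recall = 14/16 = 0.87500
  III: recall = 9/23 = 0.39130
Mean = (0.40000 + 0.87500 + 0.39130) / 3 = 0.5554

0.5554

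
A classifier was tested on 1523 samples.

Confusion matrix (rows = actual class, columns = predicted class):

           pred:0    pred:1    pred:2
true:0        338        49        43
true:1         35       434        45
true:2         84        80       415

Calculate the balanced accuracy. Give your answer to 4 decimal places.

0.7824

Balanced accuracy = mean of per-class recall.
  0: recall = 338/430 = 0.78605
  1: recall = 434/514 = 0.84436
  2: recall = 415/579 = 0.71675
Mean = (0.78605 + 0.84436 + 0.71675) / 3 = 0.7824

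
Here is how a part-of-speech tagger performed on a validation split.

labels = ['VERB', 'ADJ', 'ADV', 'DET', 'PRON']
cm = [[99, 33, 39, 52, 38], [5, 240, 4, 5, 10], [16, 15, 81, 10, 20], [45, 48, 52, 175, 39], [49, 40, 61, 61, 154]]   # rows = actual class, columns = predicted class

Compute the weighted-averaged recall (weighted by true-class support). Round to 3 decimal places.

0.538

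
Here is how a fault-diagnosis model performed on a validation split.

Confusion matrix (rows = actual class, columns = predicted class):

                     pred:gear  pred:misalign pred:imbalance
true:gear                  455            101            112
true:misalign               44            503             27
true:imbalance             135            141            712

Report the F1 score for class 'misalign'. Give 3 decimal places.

0.763

Take TP from the diagonal, FP from the rest of the 'misalign' prediction marginal, FN from the rest of the 'misalign' actual marginal.
F1 score = 2·TP/(2·TP+FP+FN).
misalign: TP=503, FP=101+141=242, FN=44+27=71 → 1006/1319 = 0.7627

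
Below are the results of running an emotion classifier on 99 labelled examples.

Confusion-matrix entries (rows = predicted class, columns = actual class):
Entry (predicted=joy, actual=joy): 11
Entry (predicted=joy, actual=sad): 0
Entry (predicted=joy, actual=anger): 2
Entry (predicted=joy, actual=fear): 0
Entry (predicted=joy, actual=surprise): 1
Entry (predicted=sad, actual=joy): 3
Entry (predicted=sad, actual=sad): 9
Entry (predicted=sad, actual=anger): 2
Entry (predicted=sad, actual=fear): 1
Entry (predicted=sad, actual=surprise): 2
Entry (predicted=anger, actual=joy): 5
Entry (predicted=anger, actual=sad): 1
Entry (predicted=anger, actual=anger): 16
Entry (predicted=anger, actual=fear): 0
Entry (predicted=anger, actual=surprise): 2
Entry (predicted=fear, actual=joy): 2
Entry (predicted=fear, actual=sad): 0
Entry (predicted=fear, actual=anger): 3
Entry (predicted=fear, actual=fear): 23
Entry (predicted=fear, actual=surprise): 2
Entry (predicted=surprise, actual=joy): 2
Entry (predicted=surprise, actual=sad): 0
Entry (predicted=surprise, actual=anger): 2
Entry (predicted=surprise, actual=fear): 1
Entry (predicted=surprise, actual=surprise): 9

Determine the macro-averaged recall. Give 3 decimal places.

Per-class recall (TP/(TP+FN)):
  joy: TP=11, FN=3+5+2+2=12 → 11/23 = 0.4783
  sad: TP=9, FN=0+1+0+0=1 → 9/10 = 0.9000
  anger: TP=16, FN=2+2+3+2=9 → 16/25 = 0.6400
  fear: TP=23, FN=0+1+0+1=2 → 23/25 = 0.9200
  surprise: TP=9, FN=1+2+2+2=7 → 9/16 = 0.5625
Macro-recall = mean = (0.4783 + 0.9000 + 0.6400 + 0.9200 + 0.5625) / 5 = 0.700

0.700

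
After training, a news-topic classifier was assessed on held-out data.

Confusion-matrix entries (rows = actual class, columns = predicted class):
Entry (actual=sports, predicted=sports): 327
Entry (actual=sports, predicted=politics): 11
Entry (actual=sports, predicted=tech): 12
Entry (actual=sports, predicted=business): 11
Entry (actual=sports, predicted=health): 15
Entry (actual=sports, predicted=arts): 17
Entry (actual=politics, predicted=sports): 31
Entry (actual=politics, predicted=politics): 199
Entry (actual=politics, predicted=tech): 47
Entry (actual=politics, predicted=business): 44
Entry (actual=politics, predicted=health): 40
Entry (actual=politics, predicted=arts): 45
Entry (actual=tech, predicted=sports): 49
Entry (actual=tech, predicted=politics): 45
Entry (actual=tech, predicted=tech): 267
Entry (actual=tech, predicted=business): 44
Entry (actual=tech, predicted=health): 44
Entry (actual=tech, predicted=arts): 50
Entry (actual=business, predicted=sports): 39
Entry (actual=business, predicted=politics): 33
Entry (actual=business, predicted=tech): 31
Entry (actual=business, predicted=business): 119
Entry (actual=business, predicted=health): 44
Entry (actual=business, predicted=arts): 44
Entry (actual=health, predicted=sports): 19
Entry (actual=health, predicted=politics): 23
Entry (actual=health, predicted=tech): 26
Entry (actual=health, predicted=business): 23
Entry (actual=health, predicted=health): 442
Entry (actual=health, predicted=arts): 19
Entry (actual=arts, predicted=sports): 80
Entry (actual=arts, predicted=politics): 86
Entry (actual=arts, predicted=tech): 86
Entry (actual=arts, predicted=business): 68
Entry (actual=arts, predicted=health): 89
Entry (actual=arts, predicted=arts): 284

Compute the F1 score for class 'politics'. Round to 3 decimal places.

0.496

F1 score = 2·TP/(2·TP+FP+FN).
politics: TP=199, FP=11+45+33+23+86=198, FN=31+47+44+40+45=207 → 398/803 = 0.4956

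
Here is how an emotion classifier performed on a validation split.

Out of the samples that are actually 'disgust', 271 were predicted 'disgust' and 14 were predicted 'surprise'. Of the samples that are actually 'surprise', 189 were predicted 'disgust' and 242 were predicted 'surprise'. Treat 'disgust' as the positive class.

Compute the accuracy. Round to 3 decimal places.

Accuracy = (TP+TN)/N = (271+242)/716 = 0.716

0.716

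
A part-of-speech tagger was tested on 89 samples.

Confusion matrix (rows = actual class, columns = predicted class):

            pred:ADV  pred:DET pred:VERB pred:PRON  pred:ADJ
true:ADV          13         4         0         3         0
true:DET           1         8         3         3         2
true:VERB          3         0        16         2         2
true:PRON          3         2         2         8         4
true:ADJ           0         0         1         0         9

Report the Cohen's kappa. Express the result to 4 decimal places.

0.5058

Observed agreement pₒ = trace/N = 54/89 = 0.60674
Expected agreement pₑ = Σ (rowᵢ·colᵢ)/N² = (20·20 + 17·14 + 23·22 + 19·16 + 10·17)/89² = 0.20427
κ = (pₒ − pₑ)/(1 − pₑ) = (0.60674 − 0.20427)/(1 − 0.20427) = 0.5058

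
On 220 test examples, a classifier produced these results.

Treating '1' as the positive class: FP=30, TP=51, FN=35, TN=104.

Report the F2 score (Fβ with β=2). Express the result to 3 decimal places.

0.600

Fβ = (1+β²)·TP / ((1+β²)·TP + β²·FN + FP), with β²=4
= 5·51 / (5·51 + 4·35 + 30) = 0.600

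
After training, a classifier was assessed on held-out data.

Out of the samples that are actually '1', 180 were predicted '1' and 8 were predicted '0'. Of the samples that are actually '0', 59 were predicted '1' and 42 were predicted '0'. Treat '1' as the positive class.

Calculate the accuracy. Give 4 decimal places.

0.7682

Accuracy = (TP+TN)/N = (180+42)/289 = 0.7682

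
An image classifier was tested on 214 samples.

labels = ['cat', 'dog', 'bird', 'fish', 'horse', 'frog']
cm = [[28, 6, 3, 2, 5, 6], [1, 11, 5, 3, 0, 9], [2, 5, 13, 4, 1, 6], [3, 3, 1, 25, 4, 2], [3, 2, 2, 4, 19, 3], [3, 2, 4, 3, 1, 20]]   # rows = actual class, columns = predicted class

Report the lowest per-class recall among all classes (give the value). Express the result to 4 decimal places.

0.3793

Per-class recall (TP/(TP+FN)):
  cat: TP=28, FN=6+3+2+5+6=22 → 28/50 = 0.56000
  dog: TP=11, FN=1+5+3+0+9=18 → 11/29 = 0.37931
  bird: TP=13, FN=2+5+4+1+6=18 → 13/31 = 0.41935
  fish: TP=25, FN=3+3+1+4+2=13 → 25/38 = 0.65789
  horse: TP=19, FN=3+2+2+4+3=14 → 19/33 = 0.57576
  frog: TP=20, FN=3+2+4+3+1=13 → 20/33 = 0.60606
Lowest is class 'dog' with recall = 0.3793.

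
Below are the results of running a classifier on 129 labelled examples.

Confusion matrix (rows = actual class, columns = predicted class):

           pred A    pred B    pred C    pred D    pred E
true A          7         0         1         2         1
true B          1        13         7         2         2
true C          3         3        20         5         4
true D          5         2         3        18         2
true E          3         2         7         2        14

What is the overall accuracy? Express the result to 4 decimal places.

Accuracy = trace / total = (7+13+20+18+14=72) / 129 = 72/129 = 0.5581

0.5581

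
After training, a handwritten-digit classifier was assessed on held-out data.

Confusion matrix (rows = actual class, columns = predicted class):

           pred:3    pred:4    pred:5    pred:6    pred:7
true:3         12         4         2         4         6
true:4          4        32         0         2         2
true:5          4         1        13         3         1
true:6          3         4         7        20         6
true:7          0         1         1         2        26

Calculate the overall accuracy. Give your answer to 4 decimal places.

0.6438

Accuracy = trace / total = (12+32+13+20+26=103) / 160 = 103/160 = 0.6438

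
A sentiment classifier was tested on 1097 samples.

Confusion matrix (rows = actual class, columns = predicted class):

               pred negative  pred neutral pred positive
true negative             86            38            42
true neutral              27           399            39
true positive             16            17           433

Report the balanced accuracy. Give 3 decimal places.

Balanced accuracy = mean of per-class recall.
  negative: recall = 86/166 = 0.5181
  neutral: recall = 399/465 = 0.8581
  positive: recall = 433/466 = 0.9292
Mean = (0.5181 + 0.8581 + 0.9292) / 3 = 0.768

0.768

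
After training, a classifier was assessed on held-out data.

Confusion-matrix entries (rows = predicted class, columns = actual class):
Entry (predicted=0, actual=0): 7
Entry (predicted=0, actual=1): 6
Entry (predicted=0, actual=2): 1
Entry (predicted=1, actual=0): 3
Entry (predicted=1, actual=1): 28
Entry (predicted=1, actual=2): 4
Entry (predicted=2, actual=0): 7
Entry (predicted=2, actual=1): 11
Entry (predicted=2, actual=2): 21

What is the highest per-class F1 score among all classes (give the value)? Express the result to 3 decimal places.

0.700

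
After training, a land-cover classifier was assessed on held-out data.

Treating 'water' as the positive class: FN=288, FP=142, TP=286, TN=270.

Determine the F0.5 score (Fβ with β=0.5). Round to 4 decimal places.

0.6255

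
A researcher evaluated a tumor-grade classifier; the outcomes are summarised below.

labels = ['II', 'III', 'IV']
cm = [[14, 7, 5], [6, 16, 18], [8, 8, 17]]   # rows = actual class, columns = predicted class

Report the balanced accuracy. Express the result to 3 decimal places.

Balanced accuracy = mean of per-class recall.
  II: recall = 14/26 = 0.5385
  III: recall = 16/40 = 0.4000
  IV: recall = 17/33 = 0.5152
Mean = (0.5385 + 0.4000 + 0.5152) / 3 = 0.485

0.485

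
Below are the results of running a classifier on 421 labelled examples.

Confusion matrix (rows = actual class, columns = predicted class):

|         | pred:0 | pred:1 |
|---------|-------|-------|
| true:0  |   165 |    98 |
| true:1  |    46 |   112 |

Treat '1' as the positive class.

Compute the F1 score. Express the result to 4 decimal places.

Precision = TP/(TP+FP) = 112/210 = 0.5333
Recall = TP/(TP+FN) = 112/158 = 0.7089
F1 = 2·TP/(2·TP+FP+FN) = 224/368 = 0.6087

0.6087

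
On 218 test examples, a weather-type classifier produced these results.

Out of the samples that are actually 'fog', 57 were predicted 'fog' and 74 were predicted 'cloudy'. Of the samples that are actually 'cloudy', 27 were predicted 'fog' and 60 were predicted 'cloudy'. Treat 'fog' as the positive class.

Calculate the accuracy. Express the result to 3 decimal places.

Accuracy = (TP+TN)/N = (57+60)/218 = 0.537

0.537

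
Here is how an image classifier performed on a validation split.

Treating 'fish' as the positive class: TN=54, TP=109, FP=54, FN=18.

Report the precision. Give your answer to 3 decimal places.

0.669

Precision = TP/(TP+FP) = 109/(109+54) = 109/163 = 0.669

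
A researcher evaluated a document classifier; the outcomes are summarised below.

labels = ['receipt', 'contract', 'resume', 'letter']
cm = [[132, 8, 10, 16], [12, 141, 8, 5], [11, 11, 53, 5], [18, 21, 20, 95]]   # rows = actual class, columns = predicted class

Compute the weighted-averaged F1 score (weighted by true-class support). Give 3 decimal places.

0.742

Per-class F1 score (2·TP/(2·TP+FP+FN)):
  receipt: TP=132, FP=12+11+18=41, FN=8+10+16=34 → 264/339 = 0.7788
  contract: TP=141, FP=8+11+21=40, FN=12+8+5=25 → 282/347 = 0.8127
  resume: TP=53, FP=10+8+20=38, FN=11+11+5=27 → 106/171 = 0.6199
  letter: TP=95, FP=16+5+5=26, FN=18+21+20=59 → 190/275 = 0.6909
Weighted-F1 score = Σ (supportᵢ/N)·F1 scoreᵢ with N=566: (166/566)·0.7788 + (166/566)·0.8127 + (80/566)·0.6199 + (154/566)·0.6909 = 0.742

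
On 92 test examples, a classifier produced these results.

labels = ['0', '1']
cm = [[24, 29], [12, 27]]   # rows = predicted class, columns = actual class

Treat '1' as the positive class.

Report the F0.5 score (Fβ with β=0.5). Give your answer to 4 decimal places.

Fβ = (1+β²)·TP / ((1+β²)·TP + β²·FN + FP), with β²=1/4
= 1.25·27 / (1.25·27 + 0.25·29 + 12) = 0.6368

0.6368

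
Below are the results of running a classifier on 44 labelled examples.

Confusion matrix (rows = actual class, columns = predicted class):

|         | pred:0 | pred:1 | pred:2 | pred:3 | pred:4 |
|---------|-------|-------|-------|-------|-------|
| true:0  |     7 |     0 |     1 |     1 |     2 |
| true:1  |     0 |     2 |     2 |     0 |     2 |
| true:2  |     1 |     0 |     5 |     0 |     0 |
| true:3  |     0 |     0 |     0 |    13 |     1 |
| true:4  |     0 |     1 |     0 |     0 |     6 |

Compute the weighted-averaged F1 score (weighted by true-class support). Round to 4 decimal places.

Per-class F1 score (2·TP/(2·TP+FP+FN)):
  0: TP=7, FP=0+1+0+0=1, FN=0+1+1+2=4 → 14/19 = 0.73684
  1: TP=2, FP=0+0+0+1=1, FN=0+2+0+2=4 → 4/9 = 0.44444
  2: TP=5, FP=1+2+0+0=3, FN=1+0+0+0=1 → 10/14 = 0.71429
  3: TP=13, FP=1+0+0+0=1, FN=0+0+0+1=1 → 26/28 = 0.92857
  4: TP=6, FP=2+2+0+1=5, FN=0+1+0+0=1 → 12/18 = 0.66667
Weighted-F1 score = Σ (supportᵢ/N)·F1 scoreᵢ with N=44: (11/44)·0.73684 + (6/44)·0.44444 + (6/44)·0.71429 + (14/44)·0.92857 + (7/44)·0.66667 = 0.7437

0.7437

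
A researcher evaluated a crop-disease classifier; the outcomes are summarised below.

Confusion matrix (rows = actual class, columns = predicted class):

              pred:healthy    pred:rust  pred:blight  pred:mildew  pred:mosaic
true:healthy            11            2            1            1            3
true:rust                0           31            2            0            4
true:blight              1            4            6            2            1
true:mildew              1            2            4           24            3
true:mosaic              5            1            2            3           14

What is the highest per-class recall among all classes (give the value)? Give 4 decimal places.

0.8378

Per-class recall (TP/(TP+FN)):
  healthy: TP=11, FN=2+1+1+3=7 → 11/18 = 0.61111
  rust: TP=31, FN=0+2+0+4=6 → 31/37 = 0.83784
  blight: TP=6, FN=1+4+2+1=8 → 6/14 = 0.42857
  mildew: TP=24, FN=1+2+4+3=10 → 24/34 = 0.70588
  mosaic: TP=14, FN=5+1+2+3=11 → 14/25 = 0.56000
Highest is class 'rust' with recall = 0.8378.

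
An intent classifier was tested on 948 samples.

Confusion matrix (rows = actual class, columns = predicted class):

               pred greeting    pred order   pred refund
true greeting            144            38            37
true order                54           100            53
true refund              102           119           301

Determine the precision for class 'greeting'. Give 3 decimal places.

Treat 'greeting' as positive and all other classes as negative.
precision = TP/(TP+FP).
greeting: TP=144, FP=54+102=156 → 144/300 = 0.4800

0.480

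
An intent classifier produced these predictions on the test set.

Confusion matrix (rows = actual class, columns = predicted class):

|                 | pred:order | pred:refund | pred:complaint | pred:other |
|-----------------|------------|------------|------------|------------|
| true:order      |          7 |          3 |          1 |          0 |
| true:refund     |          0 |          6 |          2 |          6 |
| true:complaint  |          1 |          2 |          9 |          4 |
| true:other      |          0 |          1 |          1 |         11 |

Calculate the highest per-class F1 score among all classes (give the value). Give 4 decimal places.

Per-class F1 score (2·TP/(2·TP+FP+FN)):
  order: TP=7, FP=0+1+0=1, FN=3+1+0=4 → 14/19 = 0.73684
  refund: TP=6, FP=3+2+1=6, FN=0+2+6=8 → 12/26 = 0.46154
  complaint: TP=9, FP=1+2+1=4, FN=1+2+4=7 → 18/29 = 0.62069
  other: TP=11, FP=0+6+4=10, FN=0+1+1=2 → 22/34 = 0.64706
Highest is class 'order' with F1 score = 0.7368.

0.7368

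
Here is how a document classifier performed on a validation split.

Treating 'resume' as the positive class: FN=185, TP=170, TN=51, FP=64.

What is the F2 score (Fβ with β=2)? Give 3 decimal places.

0.514

Fβ = (1+β²)·TP / ((1+β²)·TP + β²·FN + FP), with β²=4
= 5·170 / (5·170 + 4·185 + 64) = 0.514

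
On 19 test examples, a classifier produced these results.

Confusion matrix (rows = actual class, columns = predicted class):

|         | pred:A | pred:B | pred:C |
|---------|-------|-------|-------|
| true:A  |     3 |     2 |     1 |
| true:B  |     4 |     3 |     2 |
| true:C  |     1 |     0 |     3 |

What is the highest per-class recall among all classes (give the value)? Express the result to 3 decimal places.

Per-class recall (TP/(TP+FN)):
  A: TP=3, FN=2+1=3 → 3/6 = 0.5000
  B: TP=3, FN=4+2=6 → 3/9 = 0.3333
  C: TP=3, FN=1+0=1 → 3/4 = 0.7500
Highest is class 'C' with recall = 0.750.

0.750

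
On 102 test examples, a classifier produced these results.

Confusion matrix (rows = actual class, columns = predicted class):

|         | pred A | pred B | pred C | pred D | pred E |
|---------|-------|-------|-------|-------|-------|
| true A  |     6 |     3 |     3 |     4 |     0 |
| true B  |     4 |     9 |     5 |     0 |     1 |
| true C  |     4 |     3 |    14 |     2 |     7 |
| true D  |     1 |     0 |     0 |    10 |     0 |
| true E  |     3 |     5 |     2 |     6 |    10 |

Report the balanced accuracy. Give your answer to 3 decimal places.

0.522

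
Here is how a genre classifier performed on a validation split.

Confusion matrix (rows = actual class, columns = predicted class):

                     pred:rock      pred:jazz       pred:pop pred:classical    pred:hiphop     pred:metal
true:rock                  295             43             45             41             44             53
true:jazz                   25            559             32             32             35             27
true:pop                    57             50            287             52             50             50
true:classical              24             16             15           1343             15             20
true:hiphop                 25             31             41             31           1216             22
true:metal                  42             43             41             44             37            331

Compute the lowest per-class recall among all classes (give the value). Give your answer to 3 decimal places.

Per-class recall (TP/(TP+FN)):
  rock: TP=295, FN=43+45+41+44+53=226 → 295/521 = 0.5662
  jazz: TP=559, FN=25+32+32+35+27=151 → 559/710 = 0.7873
  pop: TP=287, FN=57+50+52+50+50=259 → 287/546 = 0.5256
  classical: TP=1343, FN=24+16+15+15+20=90 → 1343/1433 = 0.9372
  hiphop: TP=1216, FN=25+31+41+31+22=150 → 1216/1366 = 0.8902
  metal: TP=331, FN=42+43+41+44+37=207 → 331/538 = 0.6152
Lowest is class 'pop' with recall = 0.526.

0.526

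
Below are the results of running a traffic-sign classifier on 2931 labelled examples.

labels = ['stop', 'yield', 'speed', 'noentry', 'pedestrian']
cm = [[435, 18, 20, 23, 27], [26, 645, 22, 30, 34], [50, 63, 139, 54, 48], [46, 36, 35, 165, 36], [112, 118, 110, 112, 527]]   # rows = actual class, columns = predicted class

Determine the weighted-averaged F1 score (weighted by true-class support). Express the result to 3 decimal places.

0.647

Per-class F1 score (2·TP/(2·TP+FP+FN)):
  stop: TP=435, FP=26+50+46+112=234, FN=18+20+23+27=88 → 870/1192 = 0.7299
  yield: TP=645, FP=18+63+36+118=235, FN=26+22+30+34=112 → 1290/1637 = 0.7880
  speed: TP=139, FP=20+22+35+110=187, FN=50+63+54+48=215 → 278/680 = 0.4088
  noentry: TP=165, FP=23+30+54+112=219, FN=46+36+35+36=153 → 330/702 = 0.4701
  pedestrian: TP=527, FP=27+34+48+36=145, FN=112+118+110+112=452 → 1054/1651 = 0.6384
Weighted-F1 score = Σ (supportᵢ/N)·F1 scoreᵢ with N=2931: (523/2931)·0.7299 + (757/2931)·0.7880 + (354/2931)·0.4088 + (318/2931)·0.4701 + (979/2931)·0.6384 = 0.647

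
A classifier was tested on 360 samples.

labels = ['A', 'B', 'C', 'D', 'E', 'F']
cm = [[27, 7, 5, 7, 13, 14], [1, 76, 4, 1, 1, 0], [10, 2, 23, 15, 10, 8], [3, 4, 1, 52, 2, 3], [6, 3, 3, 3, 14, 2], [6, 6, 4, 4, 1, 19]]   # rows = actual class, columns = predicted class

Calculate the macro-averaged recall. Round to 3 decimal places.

0.558

Per-class recall (TP/(TP+FN)):
  A: TP=27, FN=7+5+7+13+14=46 → 27/73 = 0.3699
  B: TP=76, FN=1+4+1+1+0=7 → 76/83 = 0.9157
  C: TP=23, FN=10+2+15+10+8=45 → 23/68 = 0.3382
  D: TP=52, FN=3+4+1+2+3=13 → 52/65 = 0.8000
  E: TP=14, FN=6+3+3+3+2=17 → 14/31 = 0.4516
  F: TP=19, FN=6+6+4+4+1=21 → 19/40 = 0.4750
Macro-recall = mean = (0.3699 + 0.9157 + 0.3382 + 0.8000 + 0.4516 + 0.4750) / 6 = 0.558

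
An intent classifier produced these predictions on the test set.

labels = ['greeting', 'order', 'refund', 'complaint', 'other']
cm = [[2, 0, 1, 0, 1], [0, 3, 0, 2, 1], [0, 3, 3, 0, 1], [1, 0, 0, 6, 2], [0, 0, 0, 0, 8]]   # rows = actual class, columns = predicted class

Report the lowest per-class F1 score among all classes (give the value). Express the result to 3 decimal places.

Per-class F1 score (2·TP/(2·TP+FP+FN)):
  greeting: TP=2, FP=0+0+1+0=1, FN=0+1+0+1=2 → 4/7 = 0.5714
  order: TP=3, FP=0+3+0+0=3, FN=0+0+2+1=3 → 6/12 = 0.5000
  refund: TP=3, FP=1+0+0+0=1, FN=0+3+0+1=4 → 6/11 = 0.5455
  complaint: TP=6, FP=0+2+0+0=2, FN=1+0+0+2=3 → 12/17 = 0.7059
  other: TP=8, FP=1+1+1+2=5, FN=0+0+0+0=0 → 16/21 = 0.7619
Lowest is class 'order' with F1 score = 0.500.

0.500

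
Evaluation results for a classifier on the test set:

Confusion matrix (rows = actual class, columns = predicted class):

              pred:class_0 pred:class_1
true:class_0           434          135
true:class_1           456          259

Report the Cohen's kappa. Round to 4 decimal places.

Observed agreement pₒ = trace/N = 693/1284 = 0.53972
Expected agreement pₑ = Σ (rowᵢ·colᵢ)/N² = (569·890 + 715·394)/1284² = 0.47804
κ = (pₒ − pₑ)/(1 − pₑ) = (0.53972 − 0.47804)/(1 − 0.47804) = 0.1182

0.1182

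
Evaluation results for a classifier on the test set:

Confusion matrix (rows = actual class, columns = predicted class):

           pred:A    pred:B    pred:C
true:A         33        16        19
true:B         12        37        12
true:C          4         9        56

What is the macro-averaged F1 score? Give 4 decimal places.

0.6279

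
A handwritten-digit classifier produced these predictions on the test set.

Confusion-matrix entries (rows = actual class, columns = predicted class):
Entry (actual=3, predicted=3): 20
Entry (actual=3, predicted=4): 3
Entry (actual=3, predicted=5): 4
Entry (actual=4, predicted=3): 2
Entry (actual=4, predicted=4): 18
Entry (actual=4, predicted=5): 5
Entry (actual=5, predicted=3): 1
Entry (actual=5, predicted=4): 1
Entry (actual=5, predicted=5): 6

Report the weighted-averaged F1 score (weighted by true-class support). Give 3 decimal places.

0.749

Per-class F1 score (2·TP/(2·TP+FP+FN)):
  3: TP=20, FP=2+1=3, FN=3+4=7 → 40/50 = 0.8000
  4: TP=18, FP=3+1=4, FN=2+5=7 → 36/47 = 0.7660
  5: TP=6, FP=4+5=9, FN=1+1=2 → 12/23 = 0.5217
Weighted-F1 score = Σ (supportᵢ/N)·F1 scoreᵢ with N=60: (27/60)·0.8000 + (25/60)·0.7660 + (8/60)·0.5217 = 0.749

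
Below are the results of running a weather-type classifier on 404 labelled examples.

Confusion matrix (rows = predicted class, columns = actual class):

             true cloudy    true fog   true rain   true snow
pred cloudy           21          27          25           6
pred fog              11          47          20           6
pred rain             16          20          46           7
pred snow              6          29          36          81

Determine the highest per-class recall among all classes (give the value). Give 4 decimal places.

0.8100

Per-class recall (TP/(TP+FN)):
  cloudy: TP=21, FN=11+16+6=33 → 21/54 = 0.38889
  fog: TP=47, FN=27+20+29=76 → 47/123 = 0.38211
  rain: TP=46, FN=25+20+36=81 → 46/127 = 0.36220
  snow: TP=81, FN=6+6+7=19 → 81/100 = 0.81000
Highest is class 'snow' with recall = 0.8100.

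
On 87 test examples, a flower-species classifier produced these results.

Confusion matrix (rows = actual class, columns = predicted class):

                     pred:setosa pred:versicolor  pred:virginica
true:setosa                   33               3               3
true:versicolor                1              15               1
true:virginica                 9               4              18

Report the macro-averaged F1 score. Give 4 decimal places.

Per-class F1 score (2·TP/(2·TP+FP+FN)):
  setosa: TP=33, FP=1+9=10, FN=3+3=6 → 66/82 = 0.80488
  versicolor: TP=15, FP=3+4=7, FN=1+1=2 → 30/39 = 0.76923
  virginica: TP=18, FP=3+1=4, FN=9+4=13 → 36/53 = 0.67925
Macro-F1 score = mean = (0.80488 + 0.76923 + 0.67925) / 3 = 0.7511

0.7511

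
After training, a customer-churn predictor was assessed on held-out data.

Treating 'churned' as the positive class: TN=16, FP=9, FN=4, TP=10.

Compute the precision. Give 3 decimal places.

Precision = TP/(TP+FP) = 10/(10+9) = 10/19 = 0.526

0.526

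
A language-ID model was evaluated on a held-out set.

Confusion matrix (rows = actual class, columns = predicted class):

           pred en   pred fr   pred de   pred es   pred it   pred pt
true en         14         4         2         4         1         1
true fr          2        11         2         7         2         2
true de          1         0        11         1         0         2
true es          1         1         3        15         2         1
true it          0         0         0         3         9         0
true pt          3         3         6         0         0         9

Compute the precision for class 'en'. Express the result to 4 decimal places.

0.6667

Treat 'en' as positive and all other classes as negative.
precision = TP/(TP+FP).
en: TP=14, FP=2+1+1+0+3=7 → 14/21 = 0.66667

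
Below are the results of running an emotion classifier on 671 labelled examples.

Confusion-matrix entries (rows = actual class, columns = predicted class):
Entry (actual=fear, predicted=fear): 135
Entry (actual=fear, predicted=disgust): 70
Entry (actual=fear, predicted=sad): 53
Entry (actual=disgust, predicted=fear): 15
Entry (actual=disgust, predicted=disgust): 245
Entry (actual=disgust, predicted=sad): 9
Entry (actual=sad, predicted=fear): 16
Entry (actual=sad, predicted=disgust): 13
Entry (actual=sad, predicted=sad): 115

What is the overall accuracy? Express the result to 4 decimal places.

Accuracy = trace / total = (135+245+115=495) / 671 = 495/671 = 0.7377

0.7377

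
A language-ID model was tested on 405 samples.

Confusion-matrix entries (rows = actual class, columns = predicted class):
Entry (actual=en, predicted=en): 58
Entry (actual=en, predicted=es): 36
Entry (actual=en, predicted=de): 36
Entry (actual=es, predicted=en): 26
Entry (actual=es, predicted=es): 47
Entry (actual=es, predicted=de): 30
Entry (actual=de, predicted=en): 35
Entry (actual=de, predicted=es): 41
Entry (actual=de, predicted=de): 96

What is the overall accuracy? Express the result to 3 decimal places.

Accuracy = trace / total = (58+47+96=201) / 405 = 201/405 = 0.496

0.496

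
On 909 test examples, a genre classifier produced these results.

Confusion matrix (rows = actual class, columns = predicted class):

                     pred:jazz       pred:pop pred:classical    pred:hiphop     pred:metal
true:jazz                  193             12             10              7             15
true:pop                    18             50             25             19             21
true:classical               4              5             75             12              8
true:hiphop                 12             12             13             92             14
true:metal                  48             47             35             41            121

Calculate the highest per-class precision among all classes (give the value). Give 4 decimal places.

0.7018

Per-class precision (TP/(TP+FP)):
  jazz: TP=193, FP=18+4+12+48=82 → 193/275 = 0.70182
  pop: TP=50, FP=12+5+12+47=76 → 50/126 = 0.39683
  classical: TP=75, FP=10+25+13+35=83 → 75/158 = 0.47468
  hiphop: TP=92, FP=7+19+12+41=79 → 92/171 = 0.53801
  metal: TP=121, FP=15+21+8+14=58 → 121/179 = 0.67598
Highest is class 'jazz' with precision = 0.7018.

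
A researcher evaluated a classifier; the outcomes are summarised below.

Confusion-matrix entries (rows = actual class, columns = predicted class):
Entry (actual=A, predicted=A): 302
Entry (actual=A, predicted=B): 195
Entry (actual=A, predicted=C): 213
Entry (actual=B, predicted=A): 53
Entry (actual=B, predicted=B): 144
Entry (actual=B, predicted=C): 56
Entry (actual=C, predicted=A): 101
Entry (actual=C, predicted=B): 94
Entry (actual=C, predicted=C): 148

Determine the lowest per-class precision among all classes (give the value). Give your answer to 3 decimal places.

0.333

Per-class precision (TP/(TP+FP)):
  A: TP=302, FP=53+101=154 → 302/456 = 0.6623
  B: TP=144, FP=195+94=289 → 144/433 = 0.3326
  C: TP=148, FP=213+56=269 → 148/417 = 0.3549
Lowest is class 'B' with precision = 0.333.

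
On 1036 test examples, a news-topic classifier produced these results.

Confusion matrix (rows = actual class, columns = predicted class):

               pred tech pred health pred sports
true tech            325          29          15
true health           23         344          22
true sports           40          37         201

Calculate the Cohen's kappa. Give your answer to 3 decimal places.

Observed agreement pₒ = trace/N = 870/1036 = 0.8398
Expected agreement pₑ = Σ (rowᵢ·colᵢ)/N² = (369·388 + 389·410 + 278·238)/1036² = 0.3436
κ = (pₒ − pₑ)/(1 − pₑ) = (0.8398 − 0.3436)/(1 − 0.3436) = 0.756

0.756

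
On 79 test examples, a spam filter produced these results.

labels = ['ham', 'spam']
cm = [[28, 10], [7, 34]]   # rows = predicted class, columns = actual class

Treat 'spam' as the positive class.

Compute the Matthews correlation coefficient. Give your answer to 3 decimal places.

0.569

MCC = (TP·TN − FP·FN) / √((TP+FP)(TP+FN)(TN+FP)(TN+FN))
Numerator = 34·28 − 7·10 = 882
Denominator = √(41·44·35·38) = √2399320 = 1548.9739
MCC = 882 / 1548.9739 = 0.569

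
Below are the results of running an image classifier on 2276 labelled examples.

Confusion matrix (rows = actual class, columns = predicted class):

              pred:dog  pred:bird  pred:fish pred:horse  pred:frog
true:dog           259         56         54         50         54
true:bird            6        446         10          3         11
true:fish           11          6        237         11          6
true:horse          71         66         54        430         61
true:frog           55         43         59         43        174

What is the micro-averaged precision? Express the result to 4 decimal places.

0.6793

Micro-averaging pools counts across classes: ΣTP=1546, ΣFP=730, ΣFN=730.
Micro-precision = TP/(TP+FP) on pooled counts = 0.6793 (equals overall accuracy in single-label multiclass).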